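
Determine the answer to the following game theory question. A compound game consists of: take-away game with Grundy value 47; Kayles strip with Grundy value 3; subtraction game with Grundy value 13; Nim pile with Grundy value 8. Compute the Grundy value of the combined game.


By the Sprague-Grundy theorem, the Grundy value of a sum of games is the XOR of individual Grundy values.
take-away game: Grundy value = 47. Running XOR: 0 XOR 47 = 47
Kayles strip: Grundy value = 3. Running XOR: 47 XOR 3 = 44
subtraction game: Grundy value = 13. Running XOR: 44 XOR 13 = 33
Nim pile: Grundy value = 8. Running XOR: 33 XOR 8 = 41
The combined Grundy value is 41.

41


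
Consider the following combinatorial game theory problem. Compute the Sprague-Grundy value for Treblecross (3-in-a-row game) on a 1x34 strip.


Treblecross: place X on empty cells; 3-in-a-row wins.
Playing within two cells of an existing X lets the opponent win at once, so sensible play treats the cells i-2..i+2 around each X as dead. The player left with no safe cell loses, so this is a normal-play take-away game on strips of safe cells.
Placing X at cell i (0-indexed) of a strip of k safe cells leaves independent strips of sizes max(0, i-2) and max(0, k-i-3). Hence G(k) = mex{ G(max(0,i-2)) XOR G(max(0,k-i-3)) : 0 <= i < k }, with G(0) = 0.
G(1): splits (0,0):0^0=0 -> mex({0}) = 1
G(2): splits (0,0):0^0=0 -> mex({0}) = 1
G(3): splits (0,0):0^0=0 -> mex({0}) = 1
G(4): splits (0,1):0^1=1 (0,0):0^0=0 -> mex({0, 1}) = 2
G(5): splits (0,2):0^1=1 (0,1):0^1=1 (0,0):0^0=0 -> mex({0, 1}) = 2
G(6) = mex({1}) = 0
G(7) = mex({0, 1, 2}) = 3
G(8) = mex({0, 1, 2}) = 3
G(9) = mex({0, 2}) = 1
G(10) = mex({0, 2, 3}) = 1
G(11) = mex({0, 3}) = 1
G(12) = mex({1, 3}) = 0
G(13) = mex({0, 1, 2, 3}) = 4
G(14) = mex({0, 1, 2}) = 3
G(15) = mex({0, 1, 2}) = 3
G(16) = mex({0, 1, 2, 4}) = 3
G(17) = mex({0, 1, 3, 4}) = 2
G(18) = mex({0, 1, 3, 4}) = 2
G(19) = mex({0, 1, 3, 5}) = 2
G(20) = mex({0, 1, 2, 3, 5}) = 4
G(21) = mex({0, 1, 2, 3, 5}) = 4
G(22) = mex({1, 2, 6}) = 0
G(23) = mex({0, 1, 2, 3, 4, 6}) = 5
G(24) = mex({0, 1, 2, 3, 4}) = 5
G(25) = mex({0, 1, 3, 4, 7}) = 2
G(26) = mex({0, 1, 3, 4, 5, 7}) = 2
G(27) = mex({0, 1, 3, 5}) = 2
G(28) = mex({0, 1, 2, 5}) = 3
G(29) = mex({0, 1, 2, 4, 5, 6}) = 3
G(30) = mex({1, 2, 4, 6}) = 0
G(31) = mex({0, 1, 2, 3, 4, 6}) = 5
G(32) = mex({1, 2, 3, 4, 7}) = 0
G(33) = mex({0, 3, 7}) = 1
G(34) = mex({0, 2, 3, 5, 7}) = 1
Therefore G(34) = 1.

1


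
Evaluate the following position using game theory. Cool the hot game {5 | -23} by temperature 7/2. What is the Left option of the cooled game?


Original game: {5 | -23} (a switch {a | b} with a > b).
Cooling by t (for t below the temperature (a - b)/2 = 14) taxes each move by t: {a | b} cooled by t is {a - t | b + t}.
Cooling amount: t = 7/2
Cooled Left option: 5 - 7/2 = 3/2
Cooled Right option: -23 + 7/2 = -39/2
Cooled game: {3/2 | -39/2}
Left option = 3/2

3/2


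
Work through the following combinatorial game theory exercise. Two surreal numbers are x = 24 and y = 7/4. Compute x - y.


x = 24, y = 7/4
Converting to common denominator: 4
x = 96/4, y = 7/4
x - y = 24 - 7/4 = 89/4

89/4


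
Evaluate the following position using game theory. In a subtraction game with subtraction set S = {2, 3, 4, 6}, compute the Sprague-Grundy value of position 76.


The subtraction set is S = {2, 3, 4, 6}.
G(k) = mex{ G(k - s) : s in S, s <= k }. We compute iteratively: G(0) = 0.
G(1) = mex({}) = 0
G(2) = mex({0}) = 1
G(3) = mex({0}) = 1
G(4) = mex({0, 1}) = 2
G(5) = mex({0, 1}) = 2
G(6) = mex({0, 1, 2}) = 3
G(7) = mex({0, 1, 2}) = 3
G(8) = mex({1, 2, 3}) = 0
G(9) = mex({1, 2, 3}) = 0
G(10) = mex({0, 2, 3}) = 1
G(11) = mex({0, 2, 3}) = 1
G(12) = mex({0, 1, 3}) = 2
G(13) = mex({0, 1, 3}) = 2
Observe that G(8)..G(13) = 0, 0, 1, 1, 2, 2 repeats G(0)..G(5) = 0, 0, 1, 1, 2, 2.
For k >= max(S) = 6, G(k) is determined by the previous 6 values G(k-6)..G(k-1); a window of 6 consecutive values has recurred shifted by 8, so by induction G(k + 8) = G(k) for all k >= 0: the sequence is periodic from the start with period 8.
One period: G(0..7) = 0, 0, 1, 1, 2, 2, 3, 3.
76 mod 8 = 4, so G(76) = G(4) = 2.

2


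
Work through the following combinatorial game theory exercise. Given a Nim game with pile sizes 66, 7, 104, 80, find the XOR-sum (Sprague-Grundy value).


We need the XOR (exclusive or) of all pile sizes.
After XOR-ing pile 1 (size 66): 0 XOR 66 = 66
After XOR-ing pile 2 (size 7): 66 XOR 7 = 69
After XOR-ing pile 3 (size 104): 69 XOR 104 = 45
After XOR-ing pile 4 (size 80): 45 XOR 80 = 125
The Nim-value of this position is 125.

125


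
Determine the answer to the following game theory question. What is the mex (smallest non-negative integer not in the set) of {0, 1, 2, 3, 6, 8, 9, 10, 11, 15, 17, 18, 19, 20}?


Set = {0, 1, 2, 3, 6, 8, 9, 10, 11, 15, 17, 18, 19, 20}
0 is in the set.
1 is in the set.
2 is in the set.
3 is in the set.
4 is NOT in the set. This is the mex.
mex = 4

4


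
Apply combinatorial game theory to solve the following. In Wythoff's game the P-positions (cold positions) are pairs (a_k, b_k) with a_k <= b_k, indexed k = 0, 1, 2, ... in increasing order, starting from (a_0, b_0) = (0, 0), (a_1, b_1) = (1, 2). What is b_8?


By Wythoff's theorem, a_k = floor(k * phi) and b_k = floor(k * phi^2) = a_k + k, where phi = (1 + sqrt(5))/2 is the golden ratio.
phi = (1 + sqrt(5))/2 = 1.618034
phi^2 = phi + 1 = 2.618034
k = 8
k * phi^2 = 8 * 2.618034 = 20.944272
b_8 = floor(k * phi^2) = 20 (check: a_8 + k = 12 + 8 = 20)

20


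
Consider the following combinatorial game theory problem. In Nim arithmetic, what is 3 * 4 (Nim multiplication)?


Nim multiplication is bilinear over XOR: (u XOR v) * w = (u*w) XOR (v*w).
So we split each operand into its bit components and XOR the pairwise Nim products.
3 = 1 + 2 (as XOR of powers of 2).
4 = 4 (as XOR of powers of 2).
Using the standard Nim-product table on single bits:
  2*2 = 3,   2*4 = 8,   2*8 = 12,
  4*4 = 6,   4*8 = 11,  8*8 = 13,
and  1*x = x (identity), k*l = l*k (commutative).
Pairwise Nim products:
  1 * 4 = 4
  2 * 4 = 8
XOR them: 4 XOR 8 = 12.
Result: 3 * 4 = 12 (in Nim).

12


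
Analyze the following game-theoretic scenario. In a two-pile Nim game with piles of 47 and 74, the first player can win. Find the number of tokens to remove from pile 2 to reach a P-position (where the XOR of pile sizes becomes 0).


Piles: 47 and 74
Current XOR: 47 XOR 74 = 101 (non-zero, so this is an N-position).
To make the XOR zero, we need to find a move that balances the piles.
For pile 2 (size 74): target = 74 XOR 101 = 47
We reduce pile 2 from 74 to 47.
Tokens removed: 74 - 47 = 27
Verification: 47 XOR 47 = 0

27


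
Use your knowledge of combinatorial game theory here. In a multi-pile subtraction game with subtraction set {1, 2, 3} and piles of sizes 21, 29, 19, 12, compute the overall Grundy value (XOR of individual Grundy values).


Subtraction set: {1, 2, 3}
For this subtraction set, G(n) = n mod 4 (period = max + 1 = 4).
Pile 1 (size 21): G(21) = 21 mod 4 = 1
Pile 2 (size 29): G(29) = 29 mod 4 = 1
Pile 3 (size 19): G(19) = 19 mod 4 = 3
Pile 4 (size 12): G(12) = 12 mod 4 = 0
Total Grundy value = XOR of all: 1 XOR 1 XOR 3 XOR 0 = 3

3


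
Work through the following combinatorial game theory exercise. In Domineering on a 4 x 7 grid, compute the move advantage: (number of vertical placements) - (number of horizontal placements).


Board is 4 x 7 (rows x cols).
Left (vertical) placements: (rows-1) * cols = 3 * 7 = 21
Right (horizontal) placements: rows * (cols-1) = 4 * 6 = 24
Advantage = Left - Right = 21 - 24 = -3

-3


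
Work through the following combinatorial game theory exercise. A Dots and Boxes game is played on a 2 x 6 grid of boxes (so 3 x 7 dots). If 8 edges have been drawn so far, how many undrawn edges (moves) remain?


Grid: 2 x 6 boxes, i.e. 3 rows and 7 columns of dots.
Horizontal edges: (rows + 1) * cols = 3 * 6 = 18
Vertical edges: rows * (cols + 1) = 2 * 7 = 14
Total edges: 18 + 14 = 32
Edges drawn: 8
Remaining: 32 - 8 = 24

24


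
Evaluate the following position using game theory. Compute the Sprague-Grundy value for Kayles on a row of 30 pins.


Kayles: a move removes 1 or 2 adjacent pins from a contiguous row.
Removing pins from a row of k leaves two independent rows (a, b) with a + b = k - 1 (one pin) or a + b = k - 2 (two pins); an end removal gives a = 0.
By Sprague-Grundy, G(k) = mex{ G(a) XOR G(b) } over all these splits. G(0) = 0.
G(1): splits (0,0):0^0=0 -> mex({0}) = 1
G(2): splits (0,1):0^1=1 (0,0):0^0=0 -> mex({0, 1}) = 2
G(3): splits (0,2):0^2=2 (1,1):1^1=0 (0,1):0^1=1 -> mex({0, 1, 2}) = 3
G(4): splits (0,3):0^3=3 (1,2):1^2=3 (0,2):0^2=2 (1,1):1^1=0 -> mex({0, 2, 3}) = 1
G(5): splits (0,4):0^1=1 (1,3):1^3=2 (2,2):2^2=0 (0,3):0^3=3 (1,2):1^2=3 -> mex({0, 1, 2, 3}) = 4
G(6) = mex({0, 1, 2, 4}) = 3
G(7) = mex({0, 1, 3, 4, 5}) = 2
G(8) = mex({0, 2, 3, 5, 6}) = 1
G(9) = mex({0, 1, 2, 3, 6, 7}) = 4
G(10) = mex({0, 1, 3, 4, 5, 7}) = 2
G(11) = mex({0, 1, 2, 3, 4, 5}) = 6
G(12) = mex({0, 1, 2, 3, 5, 6, 7}) = 4
G(13) = mex({0, 2, 3, 4, 6, 7}) = 1
G(14) = mex({0, 1, 4, 5, 6, 7}) = 2
G(15) = mex({0, 1, 2, 3, 4, 5, 6}) = 7
G(16) = mex({0, 2, 3, 5, 6, 7}) = 1
G(17) = mex({0, 1, 2, 3, 5, 6, 7}) = 4
G(18) = mex({0, 1, 2, 4, 5, 6}) = 3
G(19) = mex({0, 1, 3, 4, 5, 7}) = 2
G(20) = mex({0, 2, 3, 4, 5, 6, 7}) = 1
G(21) = mex({0, 1, 2, 3, 5, 6, 7}) = 4
G(22) = mex({0, 1, 2, 3, 4, 5, 7}) = 6
G(23) = mex({0, 1, 2, 3, 4, 5, 6}) = 7
G(24) = mex({0, 1, 2, 3, 5, 6, 7}) = 4
G(25) = mex({0, 2, 3, 4, 6, 7}) = 1
G(26) = mex({0, 1, 3, 4, 5, 6, 7}) = 2
G(27) = mex({0, 1, 2, 3, 4, 5, 6, 7}) = 8
G(28) = mex({0, 1, 2, 3, 4, 6, 7, 8}) = 5
G(29) = mex({0, 1, 2, 3, 5, 6, 7, 8, 9}) = 4
G(30) = mex({0, 1, 2, 3, 4, 5, 6, 9, 10}) = 7
Therefore G(30) = 7.

7


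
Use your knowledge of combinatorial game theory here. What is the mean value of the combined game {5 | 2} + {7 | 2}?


G1 = {5 | 2}, G2 = {7 | 2}
Each is a switch {a | b} with numbers a > b; its mean value is (a + b)/2, and mean value is additive over game sums: m(G1 + G2) = m(G1) + m(G2).
Mean of G1 = (5 + (2))/2 = 7/2 = 7/2
Mean of G2 = (7 + (2))/2 = 9/2 = 9/2
Mean of G1 + G2 = 7/2 + 9/2 = 8

8


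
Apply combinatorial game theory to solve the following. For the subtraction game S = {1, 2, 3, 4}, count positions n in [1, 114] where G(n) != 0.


Subtraction set S = {1, 2, 3, 4}, so G(n) = n mod 5.
G(n) = 0 when n is a multiple of 5.
Multiples of 5 in [1, 114]: 22
N-positions (nonzero Grundy) = 114 - 22 = 92

92


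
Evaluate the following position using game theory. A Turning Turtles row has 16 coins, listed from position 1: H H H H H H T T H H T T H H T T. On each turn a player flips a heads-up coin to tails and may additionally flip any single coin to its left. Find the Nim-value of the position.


Coins: H H H H H H T T H H T T H H T T
Key fact: a single head at position k behaves exactly like a Nim heap of size k (turning it to T and optionally flipping a coin at j < k corresponds to moving the heap from k to j, or to 0), and heads combine as a disjunctive sum (two heads at the same place would cancel, matching j XOR j = 0). So the Nim-value is the XOR of the 1-indexed positions of the heads.
Face-up positions (1-indexed): [1, 2, 3, 4, 5, 6, 9, 10, 13, 14]
XOR 0 with 1: 0 XOR 1 = 1
XOR 1 with 2: 1 XOR 2 = 3
XOR 3 with 3: 3 XOR 3 = 0
XOR 0 with 4: 0 XOR 4 = 4
XOR 4 with 5: 4 XOR 5 = 1
XOR 1 with 6: 1 XOR 6 = 7
XOR 7 with 9: 7 XOR 9 = 14
XOR 14 with 10: 14 XOR 10 = 4
XOR 4 with 13: 4 XOR 13 = 9
XOR 9 with 14: 9 XOR 14 = 7
Nim-value = 7

7


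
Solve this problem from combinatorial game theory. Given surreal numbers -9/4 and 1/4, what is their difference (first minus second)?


x = -9/4, y = 1/4
Converting to common denominator: 4
x = -9/4, y = 1/4
x - y = -9/4 - 1/4 = -5/2

-5/2


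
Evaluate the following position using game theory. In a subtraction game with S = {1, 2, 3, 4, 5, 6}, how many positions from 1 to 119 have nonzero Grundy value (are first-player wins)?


Subtraction set S = {1, 2, 3, 4, 5, 6}, so G(n) = n mod 7.
G(n) = 0 when n is a multiple of 7.
Multiples of 7 in [1, 119]: 17
N-positions (nonzero Grundy) = 119 - 17 = 102

102


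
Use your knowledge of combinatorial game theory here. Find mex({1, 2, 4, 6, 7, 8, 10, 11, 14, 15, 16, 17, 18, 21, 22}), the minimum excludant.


Set = {1, 2, 4, 6, 7, 8, 10, 11, 14, 15, 16, 17, 18, 21, 22}
0 is NOT in the set. This is the mex.
mex = 0

0


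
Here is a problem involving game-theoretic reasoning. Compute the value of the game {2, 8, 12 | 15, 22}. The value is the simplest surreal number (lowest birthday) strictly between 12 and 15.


Left options: {2, 8, 12}, max = 12
Right options: {15, 22}, min = 15
All options are numbers and max(Left) < min(Right), so by the simplicity theorem the value is the simplest (earliest-born) number strictly between 12 and 15.
Integers 13 through 14 all lie strictly between 12 and 15.
Among integers, the simplest (lowest birthday = smallest |n|; 0 is born on day 0, +-n on day n) is 13.
No non-integer in the interval can be simpler: if x is a non-integer in the interval, then floor(x) or ceil(x) also lies in the interval (the interval contains an integer), and both are proper prefixes of x's sign expansion, i.e. born earlier. So the game value is 13.
Game value = 13

13


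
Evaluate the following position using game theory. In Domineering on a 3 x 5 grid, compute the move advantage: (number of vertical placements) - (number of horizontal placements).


Board is 3 x 5 (rows x cols).
Left (vertical) placements: (rows-1) * cols = 2 * 5 = 10
Right (horizontal) placements: rows * (cols-1) = 3 * 4 = 12
Advantage = Left - Right = 10 - 12 = -2

-2


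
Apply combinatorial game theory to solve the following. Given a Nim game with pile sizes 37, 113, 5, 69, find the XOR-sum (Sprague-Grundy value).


We need the XOR (exclusive or) of all pile sizes.
After XOR-ing pile 1 (size 37): 0 XOR 37 = 37
After XOR-ing pile 2 (size 113): 37 XOR 113 = 84
After XOR-ing pile 3 (size 5): 84 XOR 5 = 81
After XOR-ing pile 4 (size 69): 81 XOR 69 = 20
The Nim-value of this position is 20.

20


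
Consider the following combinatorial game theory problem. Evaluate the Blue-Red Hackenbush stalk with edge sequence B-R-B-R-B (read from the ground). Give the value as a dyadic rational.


Edges (from ground): B-R-B-R-B
By Berlekamp's sign-expansion rule, a Blue-Red Hackenbush stalk has the value of the surreal number whose sign sequence is the edge sequence with B -> + and R -> -.
Sign sequence: +-+-+
Trace the sign expansion in the surreal number tree, starting from 0:
Edge 1: B (sign +) -> bounds (0, +inf), value = 1
Edge 2: R (sign -) -> bounds (0, 1), value = 1/2
Edge 3: B (sign +) -> bounds (1/2, 1), value = 3/4
Edge 4: R (sign -) -> bounds (1/2, 3/4), value = 5/8
Edge 5: B (sign +) -> bounds (5/8, 3/4), value = 11/16
Game value = 11/16

11/16


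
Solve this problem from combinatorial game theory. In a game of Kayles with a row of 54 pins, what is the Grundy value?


Kayles: a move removes 1 or 2 adjacent pins from a contiguous row.
Removing pins from a row of k leaves two independent rows (a, b) with a + b = k - 1 (one pin) or a + b = k - 2 (two pins); an end removal gives a = 0.
By Sprague-Grundy, G(k) = mex{ G(a) XOR G(b) } over all these splits. G(0) = 0.
G(1): splits (0,0):0^0=0 -> mex({0}) = 1
G(2): splits (0,1):0^1=1 (0,0):0^0=0 -> mex({0, 1}) = 2
G(3): splits (0,2):0^2=2 (1,1):1^1=0 (0,1):0^1=1 -> mex({0, 1, 2}) = 3
G(4): splits (0,3):0^3=3 (1,2):1^2=3 (0,2):0^2=2 (1,1):1^1=0 -> mex({0, 2, 3}) = 1
G(5): splits (0,4):0^1=1 (1,3):1^3=2 (2,2):2^2=0 (0,3):0^3=3 (1,2):1^2=3 -> mex({0, 1, 2, 3}) = 4
G(6) = mex({0, 1, 2, 4}) = 3
G(7) = mex({0, 1, 3, 4, 5}) = 2
G(8) = mex({0, 2, 3, 5, 6}) = 1
G(9) = mex({0, 1, 2, 3, 6, 7}) = 4
G(10) = mex({0, 1, 3, 4, 5, 7}) = 2
G(11) = mex({0, 1, 2, 3, 4, 5}) = 6
G(12) = mex({0, 1, 2, 3, 5, 6, 7}) = 4
G(13) = mex({0, 2, 3, 4, 6, 7}) = 1
G(14) = mex({0, 1, 4, 5, 6, 7}) = 2
G(15) = mex({0, 1, 2, 3, 4, 5, 6}) = 7
G(16) = mex({0, 2, 3, 5, 6, 7}) = 1
G(17) = mex({0, 1, 2, 3, 5, 6, 7}) = 4
G(18) = mex({0, 1, 2, 4, 5, 6}) = 3
G(19) = mex({0, 1, 3, 4, 5, 7}) = 2
G(20) = mex({0, 2, 3, 4, 5, 6, 7}) = 1
G(21) = mex({0, 1, 2, 3, 5, 6, 7}) = 4
G(22) = mex({0, 1, 2, 3, 4, 5, 7}) = 6
G(23) = mex({0, 1, 2, 3, 4, 5, 6}) = 7
G(24) = mex({0, 1, 2, 3, 5, 6, 7}) = 4
G(25) = mex({0, 2, 3, 4, 6, 7}) = 1
G(26) = mex({0, 1, 3, 4, 5, 6, 7}) = 2
G(27) = mex({0, 1, 2, 3, 4, 5, 6, 7}) = 8
G(28) = mex({0, 1, 2, 3, 4, 6, 7, 8}) = 5
G(29) = mex({0, 1, 2, 3, 5, 6, 7, 8, 9}) = 4
G(30) = mex({0, 1, 2, 3, 4, 5, 6, 9, 10}) = 7
G(31) = mex({0, 1, 3, 4, 5, 7, 10, 11}) = 2
G(32) = mex({0, 2, 3, 4, 5, 6, 7, 9, 11}) = 1
G(33) = mex({0, 1, 2, 3, 4, 5, 6, 7, 9, 12}) = 8
G(34) = mex({0, 1, 2, 3, 4, 5, 7, 8, 11, 12}) = 6
G(35) = mex({0, 1, 2, 3, 4, 5, 6, 8, 9, 10, 11}) = 7
G(36) = mex({0, 1, 2, 3, 5, 6, 7, 9, 10}) = 4
G(37) = mex({0, 2, 3, 4, 6, 7, 9, 10, 11, 12}) = 1
G(38) = mex({0, 1, 3, 4, 5, 6, 7, 9, 10, 11, 12}) = 2
G(39) = mex({0, 1, 2, 4, 5, 6, 7, 9, 10, 12, 14}) = 3
G(40) = mex({0, 2, 3, 4, 6, 7, 11, 12, 14}) = 1
G(41) = mex({0, 1, 2, 3, 5, 6, 7, 9, 10, 11, 12}) = 4
G(42) = mex({0, 1, 2, 3, 4, 5, 6, 9, 10}) = 7
G(43) = mex({0, 1, 3, 4, 5, 7, 9, 10, 12, 15}) = 2
G(44) = mex({0, 2, 3, 4, 5, 6, 7, 9, 10, 12, 15}) = 1
G(45) = mex({0, 1, 2, 3, 4, 5, 6, 7, 9, 10, 12, 14}) = 8
G(46) = mex({0, 1, 3, 4, 5, 7, 8, 11, 12, 14}) = 2
G(47) = mex({0, 1, 2, 3, 4, 5, 6, 8, 9, 10, 11, 12}) = 7
G(48) = mex({0, 1, 2, 3, 5, 6, 7, 9, 10}) = 4
G(49) = mex({0, 2, 3, 4, 6, 7, 9, 10, 11, 12, 15}) = 1
G(50) = mex({0, 1, 4, 5, 6, 7, 9, 11, 12, 14, 15}) = 2
G(51) = mex({0, 1, 2, 3, 4, 5, 6, 7, 9, 12, 14, 15}) = 8
G(52) = mex({0, 2, 3, 4, 5, 6, 7, 8, 11, 12, 15}) = 1
G(53) = mex({0, 1, 2, 3, 5, 6, 7, 8, 9, 10, 11, 12}) = 4
G(54) = mex({0, 1, 2, 3, 4, 5, 6, 9, 10}) = 7
Therefore G(54) = 7.

7


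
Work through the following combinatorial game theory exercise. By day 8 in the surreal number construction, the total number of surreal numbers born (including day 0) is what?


Day 0: {|} = 0 is born. Count = 1.
Day n: the number of surreal numbers born by day n is 2^(n+1) - 1.
By day 0: 2^1 - 1 = 1
By day 1: 2^2 - 1 = 3
By day 2: 2^3 - 1 = 7
By day 3: 2^4 - 1 = 15
By day 4: 2^5 - 1 = 31
By day 5: 2^6 - 1 = 63
By day 6: 2^7 - 1 = 127
By day 7: 2^8 - 1 = 255
By day 8: 2^9 - 1 = 511
By day 8: 511 surreal numbers.

511


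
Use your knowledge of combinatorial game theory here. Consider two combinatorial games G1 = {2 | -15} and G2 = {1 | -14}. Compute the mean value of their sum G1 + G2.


G1 = {2 | -15}, G2 = {1 | -14}
Each is a switch {a | b} with numbers a > b; its mean value is (a + b)/2, and mean value is additive over game sums: m(G1 + G2) = m(G1) + m(G2).
Mean of G1 = (2 + (-15))/2 = -13/2 = -13/2
Mean of G2 = (1 + (-14))/2 = -13/2 = -13/2
Mean of G1 + G2 = -13/2 + -13/2 = -13

-13


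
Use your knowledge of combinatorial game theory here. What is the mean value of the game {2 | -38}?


Game = {2 | -38}, a switch {a | b} with numbers a > b.
Its thermograph has left wall a - t and right wall b + t, which meet at t = (a - b)/2, where both equal (a + b)/2. So the mast (mean value) is at (a + b)/2.
Mean = (2 + (-38))/2 = -36/2 = -18

-18


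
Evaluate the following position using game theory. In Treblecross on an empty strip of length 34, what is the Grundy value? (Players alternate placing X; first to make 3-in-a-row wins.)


Treblecross: place X on empty cells; 3-in-a-row wins.
Playing within two cells of an existing X lets the opponent win at once, so sensible play treats the cells i-2..i+2 around each X as dead. The player left with no safe cell loses, so this is a normal-play take-away game on strips of safe cells.
Placing X at cell i (0-indexed) of a strip of k safe cells leaves independent strips of sizes max(0, i-2) and max(0, k-i-3). Hence G(k) = mex{ G(max(0,i-2)) XOR G(max(0,k-i-3)) : 0 <= i < k }, with G(0) = 0.
G(1): splits (0,0):0^0=0 -> mex({0}) = 1
G(2): splits (0,0):0^0=0 -> mex({0}) = 1
G(3): splits (0,0):0^0=0 -> mex({0}) = 1
G(4): splits (0,1):0^1=1 (0,0):0^0=0 -> mex({0, 1}) = 2
G(5): splits (0,2):0^1=1 (0,1):0^1=1 (0,0):0^0=0 -> mex({0, 1}) = 2
G(6) = mex({1}) = 0
G(7) = mex({0, 1, 2}) = 3
G(8) = mex({0, 1, 2}) = 3
G(9) = mex({0, 2}) = 1
G(10) = mex({0, 2, 3}) = 1
G(11) = mex({0, 3}) = 1
G(12) = mex({1, 3}) = 0
G(13) = mex({0, 1, 2, 3}) = 4
G(14) = mex({0, 1, 2}) = 3
G(15) = mex({0, 1, 2}) = 3
G(16) = mex({0, 1, 2, 4}) = 3
G(17) = mex({0, 1, 3, 4}) = 2
G(18) = mex({0, 1, 3, 4}) = 2
G(19) = mex({0, 1, 3, 5}) = 2
G(20) = mex({0, 1, 2, 3, 5}) = 4
G(21) = mex({0, 1, 2, 3, 5}) = 4
G(22) = mex({1, 2, 6}) = 0
G(23) = mex({0, 1, 2, 3, 4, 6}) = 5
G(24) = mex({0, 1, 2, 3, 4}) = 5
G(25) = mex({0, 1, 3, 4, 7}) = 2
G(26) = mex({0, 1, 3, 4, 5, 7}) = 2
G(27) = mex({0, 1, 3, 5}) = 2
G(28) = mex({0, 1, 2, 5}) = 3
G(29) = mex({0, 1, 2, 4, 5, 6}) = 3
G(30) = mex({1, 2, 4, 6}) = 0
G(31) = mex({0, 1, 2, 3, 4, 6}) = 5
G(32) = mex({1, 2, 3, 4, 7}) = 0
G(33) = mex({0, 3, 7}) = 1
G(34) = mex({0, 2, 3, 5, 7}) = 1
Therefore G(34) = 1.

1


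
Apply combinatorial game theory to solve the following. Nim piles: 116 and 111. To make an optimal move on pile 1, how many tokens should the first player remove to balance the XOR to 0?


Piles: 116 and 111
Current XOR: 116 XOR 111 = 27 (non-zero, so this is an N-position).
To make the XOR zero, we need to find a move that balances the piles.
For pile 1 (size 116): target = 116 XOR 27 = 111
We reduce pile 1 from 116 to 111.
Tokens removed: 116 - 111 = 5
Verification: 111 XOR 111 = 0

5


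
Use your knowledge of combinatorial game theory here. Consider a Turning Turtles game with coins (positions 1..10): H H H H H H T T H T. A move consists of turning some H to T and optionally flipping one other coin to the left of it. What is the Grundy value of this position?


Coins: H H H H H H T T H T
Key fact: a single head at position k behaves exactly like a Nim heap of size k (turning it to T and optionally flipping a coin at j < k corresponds to moving the heap from k to j, or to 0), and heads combine as a disjunctive sum (two heads at the same place would cancel, matching j XOR j = 0). So the Nim-value is the XOR of the 1-indexed positions of the heads.
Face-up positions (1-indexed): [1, 2, 3, 4, 5, 6, 9]
XOR 0 with 1: 0 XOR 1 = 1
XOR 1 with 2: 1 XOR 2 = 3
XOR 3 with 3: 3 XOR 3 = 0
XOR 0 with 4: 0 XOR 4 = 4
XOR 4 with 5: 4 XOR 5 = 1
XOR 1 with 6: 1 XOR 6 = 7
XOR 7 with 9: 7 XOR 9 = 14
Nim-value = 14

14


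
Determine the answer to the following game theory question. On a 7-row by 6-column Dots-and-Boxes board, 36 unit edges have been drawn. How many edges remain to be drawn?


Grid: 7 x 6 boxes, i.e. 8 rows and 7 columns of dots.
Horizontal edges: (rows + 1) * cols = 8 * 6 = 48
Vertical edges: rows * (cols + 1) = 7 * 7 = 49
Total edges: 48 + 49 = 97
Edges drawn: 36
Remaining: 97 - 36 = 61

61


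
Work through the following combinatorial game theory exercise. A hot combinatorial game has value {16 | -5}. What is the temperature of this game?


The game is {16 | -5}, a switch {a | b} with numbers a > b.
Cooling {a | b} by t gives {a - t | b + t}, which stops being hot when a - t = b + t, i.e. at t = (a - b)/2. So the temperature of a switch is (a - b)/2.
Temperature = (Left option - Right option) / 2
= (16 - (-5)) / 2
= 21 / 2
= 21/2

21/2


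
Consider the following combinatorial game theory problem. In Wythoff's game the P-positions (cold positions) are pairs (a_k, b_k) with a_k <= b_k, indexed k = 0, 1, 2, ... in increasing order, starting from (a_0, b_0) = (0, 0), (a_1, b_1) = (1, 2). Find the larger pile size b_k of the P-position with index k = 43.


By Wythoff's theorem, a_k = floor(k * phi) and b_k = floor(k * phi^2) = a_k + k, where phi = (1 + sqrt(5))/2 is the golden ratio.
phi = (1 + sqrt(5))/2 = 1.618034
phi^2 = phi + 1 = 2.618034
k = 43
k * phi^2 = 43 * 2.618034 = 112.575462
b_43 = floor(k * phi^2) = 112 (check: a_43 + k = 69 + 43 = 112)

112


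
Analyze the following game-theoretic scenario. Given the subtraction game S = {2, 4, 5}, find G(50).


The subtraction set is S = {2, 4, 5}.
G(k) = mex{ G(k - s) : s in S, s <= k }. We compute iteratively: G(0) = 0.
G(1) = mex({}) = 0
G(2) = mex({0}) = 1
G(3) = mex({0}) = 1
G(4) = mex({0, 1}) = 2
G(5) = mex({0, 1}) = 2
G(6) = mex({0, 1, 2}) = 3
G(7) = mex({1, 2}) = 0
G(8) = mex({1, 2, 3}) = 0
G(9) = mex({0, 2}) = 1
G(10) = mex({0, 2, 3}) = 1
G(11) = mex({0, 1, 3}) = 2
Observe that G(7)..G(11) = 0, 0, 1, 1, 2 repeats G(0)..G(4) = 0, 0, 1, 1, 2.
For k >= max(S) = 5, G(k) is determined by the previous 5 values G(k-5)..G(k-1); a window of 5 consecutive values has recurred shifted by 7, so by induction G(k + 7) = G(k) for all k >= 0: the sequence is periodic from the start with period 7.
One period: G(0..6) = 0, 0, 1, 1, 2, 2, 3.
50 mod 7 = 1, so G(50) = G(1) = 0.

0


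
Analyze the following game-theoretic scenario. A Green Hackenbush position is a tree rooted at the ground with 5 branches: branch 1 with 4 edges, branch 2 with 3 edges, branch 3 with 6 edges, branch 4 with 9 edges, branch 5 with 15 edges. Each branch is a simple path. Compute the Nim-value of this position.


The tree has 5 branches from the ground vertex.
In Green Hackenbush, the Nim-value of a simple path of length k is k.
Branch 1: length 4, Nim-value = 4
Branch 2: length 3, Nim-value = 3
Branch 3: length 6, Nim-value = 6
Branch 4: length 9, Nim-value = 9
Branch 5: length 15, Nim-value = 15
Total Nim-value = XOR of all branch values:
0 XOR 4 = 4
4 XOR 3 = 7
7 XOR 6 = 1
1 XOR 9 = 8
8 XOR 15 = 7
Nim-value of the tree = 7

7


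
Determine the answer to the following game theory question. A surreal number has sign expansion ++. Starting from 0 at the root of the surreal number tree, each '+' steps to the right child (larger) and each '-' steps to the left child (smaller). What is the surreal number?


Sign expansion: ++
Rule: track bounds (lo, hi), initially (-inf, +inf). On '+', the current value becomes lo and we move to the simplest number in (value, hi): value + 1 if hi = +inf, otherwise the midpoint (value + hi)/2. On '-', the current value becomes hi and we move to value - 1 if lo = -inf, otherwise the midpoint (lo + value)/2.
Start at 0.
Step 1: sign = +, move right. Bounds: (0, +inf). Value = 1
Step 2: sign = +, move right. Bounds: (1, +inf). Value = 2
The surreal number with sign expansion ++ is 2.

2


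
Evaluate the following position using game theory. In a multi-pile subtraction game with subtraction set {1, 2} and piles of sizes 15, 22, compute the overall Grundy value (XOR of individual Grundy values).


Subtraction set: {1, 2}
For this subtraction set, G(n) = n mod 3 (period = max + 1 = 3).
Pile 1 (size 15): G(15) = 15 mod 3 = 0
Pile 2 (size 22): G(22) = 22 mod 3 = 1
Total Grundy value = XOR of all: 0 XOR 1 = 1

1


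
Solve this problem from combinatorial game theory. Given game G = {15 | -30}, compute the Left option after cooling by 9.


Original game: {15 | -30} (a switch {a | b} with a > b).
Cooling by t (for t below the temperature (a - b)/2 = 45/2) taxes each move by t: {a | b} cooled by t is {a - t | b + t}.
Cooling amount: t = 9
Cooled Left option: 15 - 9 = 6
Cooled Right option: -30 + 9 = -21
Cooled game: {6 | -21}
Left option = 6

6


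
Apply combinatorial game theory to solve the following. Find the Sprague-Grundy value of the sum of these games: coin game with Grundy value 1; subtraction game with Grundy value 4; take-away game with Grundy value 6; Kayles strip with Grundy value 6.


By the Sprague-Grundy theorem, the Grundy value of a sum of games is the XOR of individual Grundy values.
coin game: Grundy value = 1. Running XOR: 0 XOR 1 = 1
subtraction game: Grundy value = 4. Running XOR: 1 XOR 4 = 5
take-away game: Grundy value = 6. Running XOR: 5 XOR 6 = 3
Kayles strip: Grundy value = 6. Running XOR: 3 XOR 6 = 5
The combined Grundy value is 5.

5


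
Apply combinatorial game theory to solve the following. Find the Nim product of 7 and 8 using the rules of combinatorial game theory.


Nim multiplication is bilinear over XOR: (u XOR v) * w = (u*w) XOR (v*w).
So we split each operand into its bit components and XOR the pairwise Nim products.
7 = 1 + 2 + 4 (as XOR of powers of 2).
8 = 8 (as XOR of powers of 2).
Using the standard Nim-product table on single bits:
  2*2 = 3,   2*4 = 8,   2*8 = 12,
  4*4 = 6,   4*8 = 11,  8*8 = 13,
and  1*x = x (identity), k*l = l*k (commutative).
Pairwise Nim products:
  1 * 8 = 8
  2 * 8 = 12
  4 * 8 = 11
XOR them: 8 XOR 12 XOR 11 = 15.
Result: 7 * 8 = 15 (in Nim).

15


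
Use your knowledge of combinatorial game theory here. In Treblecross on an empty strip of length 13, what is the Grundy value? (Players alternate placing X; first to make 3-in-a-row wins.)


Treblecross: place X on empty cells; 3-in-a-row wins.
Playing within two cells of an existing X lets the opponent win at once, so sensible play treats the cells i-2..i+2 around each X as dead. The player left with no safe cell loses, so this is a normal-play take-away game on strips of safe cells.
Placing X at cell i (0-indexed) of a strip of k safe cells leaves independent strips of sizes max(0, i-2) and max(0, k-i-3). Hence G(k) = mex{ G(max(0,i-2)) XOR G(max(0,k-i-3)) : 0 <= i < k }, with G(0) = 0.
G(1): splits (0,0):0^0=0 -> mex({0}) = 1
G(2): splits (0,0):0^0=0 -> mex({0}) = 1
G(3): splits (0,0):0^0=0 -> mex({0}) = 1
G(4): splits (0,1):0^1=1 (0,0):0^0=0 -> mex({0, 1}) = 2
G(5): splits (0,2):0^1=1 (0,1):0^1=1 (0,0):0^0=0 -> mex({0, 1}) = 2
G(6) = mex({1}) = 0
G(7) = mex({0, 1, 2}) = 3
G(8) = mex({0, 1, 2}) = 3
G(9) = mex({0, 2}) = 1
G(10) = mex({0, 2, 3}) = 1
G(11) = mex({0, 3}) = 1
G(12) = mex({1, 3}) = 0
G(13) = mex({0, 1, 2, 3}) = 4
Therefore G(13) = 4.

4


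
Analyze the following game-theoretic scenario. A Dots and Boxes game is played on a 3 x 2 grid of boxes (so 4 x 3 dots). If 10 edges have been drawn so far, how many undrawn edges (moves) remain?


Grid: 3 x 2 boxes, i.e. 4 rows and 3 columns of dots.
Horizontal edges: (rows + 1) * cols = 4 * 2 = 8
Vertical edges: rows * (cols + 1) = 3 * 3 = 9
Total edges: 8 + 9 = 17
Edges drawn: 10
Remaining: 17 - 10 = 7

7


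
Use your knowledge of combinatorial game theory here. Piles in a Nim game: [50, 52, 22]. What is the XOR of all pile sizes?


We need the XOR (exclusive or) of all pile sizes.
After XOR-ing pile 1 (size 50): 0 XOR 50 = 50
After XOR-ing pile 2 (size 52): 50 XOR 52 = 6
After XOR-ing pile 3 (size 22): 6 XOR 22 = 16
The Nim-value of this position is 16.

16


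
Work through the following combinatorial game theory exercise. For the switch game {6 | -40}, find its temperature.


The game is {6 | -40}, a switch {a | b} with numbers a > b.
Cooling {a | b} by t gives {a - t | b + t}, which stops being hot when a - t = b + t, i.e. at t = (a - b)/2. So the temperature of a switch is (a - b)/2.
Temperature = (Left option - Right option) / 2
= (6 - (-40)) / 2
= 46 / 2
= 23

23


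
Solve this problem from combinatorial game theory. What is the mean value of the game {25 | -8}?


Game = {25 | -8}, a switch {a | b} with numbers a > b.
Its thermograph has left wall a - t and right wall b + t, which meet at t = (a - b)/2, where both equal (a + b)/2. So the mast (mean value) is at (a + b)/2.
Mean = (25 + (-8))/2 = 17/2 = 17/2

17/2


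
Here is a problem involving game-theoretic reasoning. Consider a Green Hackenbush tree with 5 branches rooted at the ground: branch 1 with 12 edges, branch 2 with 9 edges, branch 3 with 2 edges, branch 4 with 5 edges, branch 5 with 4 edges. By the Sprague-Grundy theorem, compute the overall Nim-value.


The tree has 5 branches from the ground vertex.
In Green Hackenbush, the Nim-value of a simple path of length k is k.
Branch 1: length 12, Nim-value = 12
Branch 2: length 9, Nim-value = 9
Branch 3: length 2, Nim-value = 2
Branch 4: length 5, Nim-value = 5
Branch 5: length 4, Nim-value = 4
Total Nim-value = XOR of all branch values:
0 XOR 12 = 12
12 XOR 9 = 5
5 XOR 2 = 7
7 XOR 5 = 2
2 XOR 4 = 6
Nim-value of the tree = 6

6


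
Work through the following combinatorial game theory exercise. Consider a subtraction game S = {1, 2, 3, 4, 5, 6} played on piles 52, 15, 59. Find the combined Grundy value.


Subtraction set: {1, 2, 3, 4, 5, 6}
For this subtraction set, G(n) = n mod 7 (period = max + 1 = 7).
Pile 1 (size 52): G(52) = 52 mod 7 = 3
Pile 2 (size 15): G(15) = 15 mod 7 = 1
Pile 3 (size 59): G(59) = 59 mod 7 = 3
Total Grundy value = XOR of all: 3 XOR 1 XOR 3 = 1

1


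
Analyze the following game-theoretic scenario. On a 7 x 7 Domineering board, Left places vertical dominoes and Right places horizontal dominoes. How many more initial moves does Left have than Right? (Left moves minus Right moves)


Board is 7 x 7 (rows x cols).
Left (vertical) placements: (rows-1) * cols = 6 * 7 = 42
Right (horizontal) placements: rows * (cols-1) = 7 * 6 = 42
Advantage = Left - Right = 42 - 42 = 0

0


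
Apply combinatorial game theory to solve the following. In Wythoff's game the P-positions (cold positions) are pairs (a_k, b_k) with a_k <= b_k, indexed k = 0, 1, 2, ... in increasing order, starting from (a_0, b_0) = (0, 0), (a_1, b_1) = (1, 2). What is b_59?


By Wythoff's theorem, a_k = floor(k * phi) and b_k = floor(k * phi^2) = a_k + k, where phi = (1 + sqrt(5))/2 is the golden ratio.
phi = (1 + sqrt(5))/2 = 1.618034
phi^2 = phi + 1 = 2.618034
k = 59
k * phi^2 = 59 * 2.618034 = 154.464005
b_59 = floor(k * phi^2) = 154 (check: a_59 + k = 95 + 59 = 154)

154


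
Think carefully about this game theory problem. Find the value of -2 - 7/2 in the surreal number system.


x = -2, y = 7/2
Converting to common denominator: 2
x = -4/2, y = 7/2
x - y = -2 - 7/2 = -11/2

-11/2


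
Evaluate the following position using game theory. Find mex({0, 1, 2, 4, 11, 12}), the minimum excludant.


Set = {0, 1, 2, 4, 11, 12}
0 is in the set.
1 is in the set.
2 is in the set.
3 is NOT in the set. This is the mex.
mex = 3

3


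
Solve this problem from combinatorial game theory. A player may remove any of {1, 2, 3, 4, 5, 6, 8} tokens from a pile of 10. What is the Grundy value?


The subtraction set is S = {1, 2, 3, 4, 5, 6, 8}.
G(k) = mex{ G(k - s) : s in S, s <= k }. We compute iteratively: G(0) = 0.
G(1) = mex({0}) = 1
G(2) = mex({0, 1}) = 2
G(3) = mex({0, 1, 2}) = 3
G(4) = mex({0, 1, 2, 3}) = 4
G(5) = mex({0, 1, 2, 3, 4}) = 5
G(6) = mex({0, 1, 2, 3, 4, 5}) = 6
G(7) = mex({1, 2, 3, 4, 5, 6}) = 0
G(8) = mex({0, 2, 3, 4, 5, 6}) = 1
G(9) = mex({0, 1, 3, 4, 5, 6}) = 2
G(10) = mex({0, 1, 2, 4, 5, 6}) = 3
Therefore G(10) = 3.

3


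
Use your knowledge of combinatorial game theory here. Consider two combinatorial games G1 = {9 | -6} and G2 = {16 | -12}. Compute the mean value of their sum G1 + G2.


G1 = {9 | -6}, G2 = {16 | -12}
Each is a switch {a | b} with numbers a > b; its mean value is (a + b)/2, and mean value is additive over game sums: m(G1 + G2) = m(G1) + m(G2).
Mean of G1 = (9 + (-6))/2 = 3/2 = 3/2
Mean of G2 = (16 + (-12))/2 = 4/2 = 2
Mean of G1 + G2 = 3/2 + 2 = 7/2

7/2


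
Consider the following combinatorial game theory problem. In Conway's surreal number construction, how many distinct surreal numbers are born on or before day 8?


Day 0: {|} = 0 is born. Count = 1.
Day n: the number of surreal numbers born by day n is 2^(n+1) - 1.
By day 0: 2^1 - 1 = 1
By day 1: 2^2 - 1 = 3
By day 2: 2^3 - 1 = 7
By day 3: 2^4 - 1 = 15
By day 4: 2^5 - 1 = 31
By day 5: 2^6 - 1 = 63
By day 6: 2^7 - 1 = 127
By day 7: 2^8 - 1 = 255
By day 8: 2^9 - 1 = 511
By day 8: 511 surreal numbers.

511


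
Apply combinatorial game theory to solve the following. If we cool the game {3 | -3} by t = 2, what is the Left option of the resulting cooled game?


Original game: {3 | -3} (a switch {a | b} with a > b).
Cooling by t (for t below the temperature (a - b)/2 = 3) taxes each move by t: {a | b} cooled by t is {a - t | b + t}.
Cooling amount: t = 2
Cooled Left option: 3 - 2 = 1
Cooled Right option: -3 + 2 = -1
Cooled game: {1 | -1}
Left option = 1

1


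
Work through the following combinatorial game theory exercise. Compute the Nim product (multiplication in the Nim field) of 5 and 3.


Nim multiplication is bilinear over XOR: (u XOR v) * w = (u*w) XOR (v*w).
So we split each operand into its bit components and XOR the pairwise Nim products.
5 = 1 + 4 (as XOR of powers of 2).
3 = 1 + 2 (as XOR of powers of 2).
Using the standard Nim-product table on single bits:
  2*2 = 3,   2*4 = 8,   2*8 = 12,
  4*4 = 6,   4*8 = 11,  8*8 = 13,
and  1*x = x (identity), k*l = l*k (commutative).
Pairwise Nim products:
  1 * 1 = 1
  1 * 2 = 2
  4 * 1 = 4
  4 * 2 = 8
XOR them: 1 XOR 2 XOR 4 XOR 8 = 15.
Result: 5 * 3 = 15 (in Nim).

15


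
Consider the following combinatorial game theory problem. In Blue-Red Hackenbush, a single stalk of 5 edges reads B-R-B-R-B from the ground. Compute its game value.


Edges (from ground): B-R-B-R-B
By Berlekamp's sign-expansion rule, a Blue-Red Hackenbush stalk has the value of the surreal number whose sign sequence is the edge sequence with B -> + and R -> -.
Sign sequence: +-+-+
Trace the sign expansion in the surreal number tree, starting from 0:
Edge 1: B (sign +) -> bounds (0, +inf), value = 1
Edge 2: R (sign -) -> bounds (0, 1), value = 1/2
Edge 3: B (sign +) -> bounds (1/2, 1), value = 3/4
Edge 4: R (sign -) -> bounds (1/2, 3/4), value = 5/8
Edge 5: B (sign +) -> bounds (5/8, 3/4), value = 11/16
Game value = 11/16

11/16


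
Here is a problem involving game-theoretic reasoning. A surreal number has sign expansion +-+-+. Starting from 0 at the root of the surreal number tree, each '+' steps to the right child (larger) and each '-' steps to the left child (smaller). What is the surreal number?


Sign expansion: +-+-+
Rule: track bounds (lo, hi), initially (-inf, +inf). On '+', the current value becomes lo and we move to the simplest number in (value, hi): value + 1 if hi = +inf, otherwise the midpoint (value + hi)/2. On '-', the current value becomes hi and we move to value - 1 if lo = -inf, otherwise the midpoint (lo + value)/2.
Start at 0.
Step 1: sign = +, move right. Bounds: (0, +inf). Value = 1
Step 2: sign = -, move left. Bounds: (0, 1). Value = 1/2
Step 3: sign = +, move right. Bounds: (1/2, 1). Value = 3/4
Step 4: sign = -, move left. Bounds: (1/2, 3/4). Value = 5/8
Step 5: sign = +, move right. Bounds: (5/8, 3/4). Value = 11/16
The surreal number with sign expansion +-+-+ is 11/16.

11/16


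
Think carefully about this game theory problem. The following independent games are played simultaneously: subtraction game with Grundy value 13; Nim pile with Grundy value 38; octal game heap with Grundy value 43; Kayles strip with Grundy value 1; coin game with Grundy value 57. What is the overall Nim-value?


By the Sprague-Grundy theorem, the Grundy value of a sum of games is the XOR of individual Grundy values.
subtraction game: Grundy value = 13. Running XOR: 0 XOR 13 = 13
Nim pile: Grundy value = 38. Running XOR: 13 XOR 38 = 43
octal game heap: Grundy value = 43. Running XOR: 43 XOR 43 = 0
Kayles strip: Grundy value = 1. Running XOR: 0 XOR 1 = 1
coin game: Grundy value = 57. Running XOR: 1 XOR 57 = 56
The combined Grundy value is 56.

56


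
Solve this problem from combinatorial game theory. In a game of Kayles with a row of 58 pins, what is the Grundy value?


Kayles: a move removes 1 or 2 adjacent pins from a contiguous row.
Removing pins from a row of k leaves two independent rows (a, b) with a + b = k - 1 (one pin) or a + b = k - 2 (two pins); an end removal gives a = 0.
By Sprague-Grundy, G(k) = mex{ G(a) XOR G(b) } over all these splits. G(0) = 0.
G(1): splits (0,0):0^0=0 -> mex({0}) = 1
G(2): splits (0,1):0^1=1 (0,0):0^0=0 -> mex({0, 1}) = 2
G(3): splits (0,2):0^2=2 (1,1):1^1=0 (0,1):0^1=1 -> mex({0, 1, 2}) = 3
G(4): splits (0,3):0^3=3 (1,2):1^2=3 (0,2):0^2=2 (1,1):1^1=0 -> mex({0, 2, 3}) = 1
G(5): splits (0,4):0^1=1 (1,3):1^3=2 (2,2):2^2=0 (0,3):0^3=3 (1,2):1^2=3 -> mex({0, 1, 2, 3}) = 4
G(6) = mex({0, 1, 2, 4}) = 3
G(7) = mex({0, 1, 3, 4, 5}) = 2
G(8) = mex({0, 2, 3, 5, 6}) = 1
G(9) = mex({0, 1, 2, 3, 6, 7}) = 4
G(10) = mex({0, 1, 3, 4, 5, 7}) = 2
G(11) = mex({0, 1, 2, 3, 4, 5}) = 6
G(12) = mex({0, 1, 2, 3, 5, 6, 7}) = 4
G(13) = mex({0, 2, 3, 4, 6, 7}) = 1
G(14) = mex({0, 1, 4, 5, 6, 7}) = 2
G(15) = mex({0, 1, 2, 3, 4, 5, 6}) = 7
G(16) = mex({0, 2, 3, 5, 6, 7}) = 1
G(17) = mex({0, 1, 2, 3, 5, 6, 7}) = 4
G(18) = mex({0, 1, 2, 4, 5, 6}) = 3
G(19) = mex({0, 1, 3, 4, 5, 7}) = 2
G(20) = mex({0, 2, 3, 4, 5, 6, 7}) = 1
G(21) = mex({0, 1, 2, 3, 5, 6, 7}) = 4
G(22) = mex({0, 1, 2, 3, 4, 5, 7}) = 6
G(23) = mex({0, 1, 2, 3, 4, 5, 6}) = 7
G(24) = mex({0, 1, 2, 3, 5, 6, 7}) = 4
G(25) = mex({0, 2, 3, 4, 6, 7}) = 1
G(26) = mex({0, 1, 3, 4, 5, 6, 7}) = 2
G(27) = mex({0, 1, 2, 3, 4, 5, 6, 7}) = 8
G(28) = mex({0, 1, 2, 3, 4, 6, 7, 8}) = 5
G(29) = mex({0, 1, 2, 3, 5, 6, 7, 8, 9}) = 4
G(30) = mex({0, 1, 2, 3, 4, 5, 6, 9, 10}) = 7
G(31) = mex({0, 1, 3, 4, 5, 7, 10, 11}) = 2
G(32) = mex({0, 2, 3, 4, 5, 6, 7, 9, 11}) = 1
G(33) = mex({0, 1, 2, 3, 4, 5, 6, 7, 9, 12}) = 8
G(34) = mex({0, 1, 2, 3, 4, 5, 7, 8, 11, 12}) = 6
G(35) = mex({0, 1, 2, 3, 4, 5, 6, 8, 9, 10, 11}) = 7
G(36) = mex({0, 1, 2, 3, 5, 6, 7, 9, 10}) = 4
G(37) = mex({0, 2, 3, 4, 6, 7, 9, 10, 11, 12}) = 1
G(38) = mex({0, 1, 3, 4, 5, 6, 7, 9, 10, 11, 12}) = 2
G(39) = mex({0, 1, 2, 4, 5, 6, 7, 9, 10, 12, 14}) = 3
G(40) = mex({0, 2, 3, 4, 6, 7, 11, 12, 14}) = 1
G(41) = mex({0, 1, 2, 3, 5, 6, 7, 9, 10, 11, 12}) = 4
G(42) = mex({0, 1, 2, 3, 4, 5, 6, 9, 10}) = 7
G(43) = mex({0, 1, 3, 4, 5, 7, 9, 10, 12, 15}) = 2
G(44) = mex({0, 2, 3, 4, 5, 6, 7, 9, 10, 12, 15}) = 1
G(45) = mex({0, 1, 2, 3, 4, 5, 6, 7, 9, 10, 12, 14}) = 8
G(46) = mex({0, 1, 3, 4, 5, 7, 8, 11, 12, 14}) = 2
G(47) = mex({0, 1, 2, 3, 4, 5, 6, 8, 9, 10, 11, 12}) = 7
G(48) = mex({0, 1, 2, 3, 5, 6, 7, 9, 10}) = 4
G(49) = mex({0, 2, 3, 4, 6, 7, 9, 10, 11, 12, 15}) = 1
G(50) = mex({0, 1, 4, 5, 6, 7, 9, 11, 12, 14, 15}) = 2
G(51) = mex({0, 1, 2, 3, 4, 5, 6, 7, 9, 12, 14, 15}) = 8
G(52) = mex({0, 2, 3, 4, 5, 6, 7, 8, 11, 12, 15}) = 1
G(53) = mex({0, 1, 2, 3, 5, 6, 7, 8, 9, 10, 11, 12}) = 4
G(54) = mex({0, 1, 2, 3, 4, 5, 6, 9, 10}) = 7
G(55) = mex({0, 1, 3, 4, 5, 7, 9, 10, 11, 12}) = 2
G(56) = mex({0, 2, 3, 4, 5, 6, 7, 9, 10, 11, 12, 13, 14}) = 1
G(57) = mex({0, 1, 2, 3, 5, 6, 7, 9, 10, 12, 13, 14, 15}) = 4
G(58) = mex({0, 1, 3, 4, 5, 7, 11, 12, 14, 15}) = 2
Therefore G(58) = 2.

2
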